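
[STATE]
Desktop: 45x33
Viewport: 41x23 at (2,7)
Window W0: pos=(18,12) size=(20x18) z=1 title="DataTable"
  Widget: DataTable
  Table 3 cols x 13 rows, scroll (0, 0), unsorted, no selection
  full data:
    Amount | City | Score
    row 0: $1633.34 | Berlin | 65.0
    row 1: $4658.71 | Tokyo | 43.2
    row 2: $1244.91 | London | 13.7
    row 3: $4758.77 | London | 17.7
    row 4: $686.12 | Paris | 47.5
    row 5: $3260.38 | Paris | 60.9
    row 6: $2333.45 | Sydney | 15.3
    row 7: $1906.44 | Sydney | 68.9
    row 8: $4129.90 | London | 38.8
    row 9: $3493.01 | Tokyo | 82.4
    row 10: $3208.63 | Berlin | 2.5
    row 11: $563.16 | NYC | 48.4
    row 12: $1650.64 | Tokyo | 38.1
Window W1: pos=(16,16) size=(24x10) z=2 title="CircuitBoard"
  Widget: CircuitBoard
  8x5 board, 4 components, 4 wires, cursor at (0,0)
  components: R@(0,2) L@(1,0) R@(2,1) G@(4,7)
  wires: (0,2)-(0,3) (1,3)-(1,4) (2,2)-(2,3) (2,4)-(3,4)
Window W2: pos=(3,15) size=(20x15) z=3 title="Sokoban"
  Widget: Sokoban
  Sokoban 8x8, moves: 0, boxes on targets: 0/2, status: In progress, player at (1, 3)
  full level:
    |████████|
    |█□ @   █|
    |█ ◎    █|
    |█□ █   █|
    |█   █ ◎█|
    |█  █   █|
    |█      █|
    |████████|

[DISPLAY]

                                         
                                         
                                         
                                         
                                         
                ┏━━━━━━━━━━━━━━━━━━┓     
                ┃ DataTable        ┃     
                ┠──────────────────┨     
 ┏━━━━━━━━━━━━━━━━━━┓nt  │City  │Sc┃     
 ┃ Sokoban          ┃━━━━━━━━━━━━━━━━┓   
 ┠──────────────────┨itBoard         ┃   
 ┃████████          ┃────────────────┨   
 ┃█□ @   █          ┃ 2 3 4 5 6 7    ┃   
 ┃█ ◎    █          ┃      R ─ ·     ┃   
 ┃█□ █   █          ┃                ┃   
 ┃█   █ ◎█          ┃          · ─ · ┃   
 ┃█  █   █          ┃                ┃   
 ┃█      █          ┃  R   · ─ ·   · ┃   
 ┃████████          ┃━━━━━━━━━━━━━━━━┛   
 ┃Moves: 0  0/2     ┃3.01│Tokyo │82┃     
 ┃                  ┃8.63│Berlin│2.┃     
 ┃                  ┃.16 │NYC   │48┃     
 ┗━━━━━━━━━━━━━━━━━━┛━━━━━━━━━━━━━━┛     


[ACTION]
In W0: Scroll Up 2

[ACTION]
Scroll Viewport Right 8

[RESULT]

                                         
                                         
                                         
                                         
                                         
              ┏━━━━━━━━━━━━━━━━━━┓       
              ┃ DataTable        ┃       
              ┠──────────────────┨       
━━━━━━━━━━━━━━━━━━┓nt  │City  │Sc┃       
 Sokoban          ┃━━━━━━━━━━━━━━━━┓     
──────────────────┨itBoard         ┃     
████████          ┃────────────────┨     
█□ @   █          ┃ 2 3 4 5 6 7    ┃     
█ ◎    █          ┃      R ─ ·     ┃     
█□ █   █          ┃                ┃     
█   █ ◎█          ┃          · ─ · ┃     
█  █   █          ┃                ┃     
█      █          ┃  R   · ─ ·   · ┃     
████████          ┃━━━━━━━━━━━━━━━━┛     
Moves: 0  0/2     ┃3.01│Tokyo │82┃       
                  ┃8.63│Berlin│2.┃       
                  ┃.16 │NYC   │48┃       
━━━━━━━━━━━━━━━━━━┛━━━━━━━━━━━━━━┛       


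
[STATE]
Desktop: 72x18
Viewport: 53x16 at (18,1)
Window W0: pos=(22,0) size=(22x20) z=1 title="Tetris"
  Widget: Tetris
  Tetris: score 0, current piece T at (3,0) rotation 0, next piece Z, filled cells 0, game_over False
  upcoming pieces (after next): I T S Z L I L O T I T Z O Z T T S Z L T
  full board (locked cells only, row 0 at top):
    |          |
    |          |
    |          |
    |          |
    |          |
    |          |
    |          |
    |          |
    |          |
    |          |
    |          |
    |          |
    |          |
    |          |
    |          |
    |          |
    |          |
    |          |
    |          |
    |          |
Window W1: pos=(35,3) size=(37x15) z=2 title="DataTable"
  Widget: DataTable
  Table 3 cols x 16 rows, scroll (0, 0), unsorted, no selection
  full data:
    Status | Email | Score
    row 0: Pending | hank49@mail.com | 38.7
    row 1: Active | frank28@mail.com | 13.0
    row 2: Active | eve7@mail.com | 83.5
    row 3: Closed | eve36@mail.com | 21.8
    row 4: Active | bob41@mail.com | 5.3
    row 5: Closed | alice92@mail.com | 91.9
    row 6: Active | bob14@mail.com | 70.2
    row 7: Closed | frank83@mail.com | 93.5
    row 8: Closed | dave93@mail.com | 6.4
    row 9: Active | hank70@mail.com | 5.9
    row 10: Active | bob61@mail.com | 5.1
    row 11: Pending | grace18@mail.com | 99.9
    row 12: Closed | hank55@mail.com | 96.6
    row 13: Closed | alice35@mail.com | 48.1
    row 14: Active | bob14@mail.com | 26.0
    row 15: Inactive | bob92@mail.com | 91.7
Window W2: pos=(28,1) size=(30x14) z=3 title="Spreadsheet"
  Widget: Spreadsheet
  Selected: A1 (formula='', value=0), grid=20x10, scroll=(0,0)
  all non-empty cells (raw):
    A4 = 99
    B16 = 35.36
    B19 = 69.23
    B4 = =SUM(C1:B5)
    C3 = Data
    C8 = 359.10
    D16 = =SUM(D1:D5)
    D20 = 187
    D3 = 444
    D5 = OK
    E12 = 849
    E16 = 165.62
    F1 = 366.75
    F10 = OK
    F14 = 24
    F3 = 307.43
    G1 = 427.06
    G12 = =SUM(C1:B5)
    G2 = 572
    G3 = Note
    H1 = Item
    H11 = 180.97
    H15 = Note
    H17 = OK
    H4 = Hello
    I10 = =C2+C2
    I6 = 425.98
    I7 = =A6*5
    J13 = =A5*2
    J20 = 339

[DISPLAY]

    ┃ Tetr┏━━━━━━━━━━━━━━━━━━━━━━━━━━━━┓             
    ┠─────┃ Spreadsheet                ┃             
    ┃     ┠────────────────────────────┨━━━━━━━━━━━━━
    ┃     ┃A1:                         ┃             
    ┃     ┃       A       B       C    ┃─────────────
    ┃     ┃----------------------------┃   │Score    
    ┃     ┃  1      [0]       0       0┃───┼─────    
    ┃     ┃  2        0       0       0┃om │38.7     
    ┃     ┃  3        0       0Data    ┃com│13.0     
    ┃     ┃  4       99#CIRC!         0┃   │83.5     
    ┃     ┃  5        0       0       0┃m  │21.8     
    ┃     ┃  6        0       0       0┃m  │5.3      
    ┃     ┃  7        0       0       0┃com│91.9     
    ┃     ┗━━━━━━━━━━━━━━━━━━━━━━━━━━━━┛m  │70.2     
    ┃          │ ┃Closed  │frank83@mail.com│93.5     
    ┃          │ ┃Closed  │dave93@mail.com │6.4      


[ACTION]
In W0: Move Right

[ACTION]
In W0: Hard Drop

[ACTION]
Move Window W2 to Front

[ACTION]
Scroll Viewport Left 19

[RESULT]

                      ┃ Tetr┏━━━━━━━━━━━━━━━━━━━━━━━━
                      ┠─────┃ Spreadsheet            
                      ┃     ┠────────────────────────
                      ┃     ┃A1:                     
                      ┃     ┃       A       B       C
                      ┃     ┃------------------------
                      ┃     ┃  1      [0]       0    
                      ┃     ┃  2        0       0    
                      ┃     ┃  3        0       0Data
                      ┃     ┃  4       99#CIRC!      
                      ┃     ┃  5        0       0    
                      ┃     ┃  6        0       0    
                      ┃     ┃  7        0       0    
                      ┃     ┗━━━━━━━━━━━━━━━━━━━━━━━━
                      ┃          │ ┃Closed  │frank83@
                      ┃          │ ┃Closed  │dave93@m


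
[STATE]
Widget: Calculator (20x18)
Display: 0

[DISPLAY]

                   0
┌───┬───┬───┬───┐   
│ 7 │ 8 │ 9 │ ÷ │   
├───┼───┼───┼───┤   
│ 4 │ 5 │ 6 │ × │   
├───┼───┼───┼───┤   
│ 1 │ 2 │ 3 │ - │   
├───┼───┼───┼───┤   
│ 0 │ . │ = │ + │   
├───┼───┼───┼───┤   
│ C │ MC│ MR│ M+│   
└───┴───┴───┴───┘   
                    
                    
                    
                    
                    
                    


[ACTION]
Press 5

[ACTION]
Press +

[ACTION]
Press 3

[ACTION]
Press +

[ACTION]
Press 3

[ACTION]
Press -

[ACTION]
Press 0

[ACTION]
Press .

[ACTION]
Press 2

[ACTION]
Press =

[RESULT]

                10.8
┌───┬───┬───┬───┐   
│ 7 │ 8 │ 9 │ ÷ │   
├───┼───┼───┼───┤   
│ 4 │ 5 │ 6 │ × │   
├───┼───┼───┼───┤   
│ 1 │ 2 │ 3 │ - │   
├───┼───┼───┼───┤   
│ 0 │ . │ = │ + │   
├───┼───┼───┼───┤   
│ C │ MC│ MR│ M+│   
└───┴───┴───┴───┘   
                    
                    
                    
                    
                    
                    


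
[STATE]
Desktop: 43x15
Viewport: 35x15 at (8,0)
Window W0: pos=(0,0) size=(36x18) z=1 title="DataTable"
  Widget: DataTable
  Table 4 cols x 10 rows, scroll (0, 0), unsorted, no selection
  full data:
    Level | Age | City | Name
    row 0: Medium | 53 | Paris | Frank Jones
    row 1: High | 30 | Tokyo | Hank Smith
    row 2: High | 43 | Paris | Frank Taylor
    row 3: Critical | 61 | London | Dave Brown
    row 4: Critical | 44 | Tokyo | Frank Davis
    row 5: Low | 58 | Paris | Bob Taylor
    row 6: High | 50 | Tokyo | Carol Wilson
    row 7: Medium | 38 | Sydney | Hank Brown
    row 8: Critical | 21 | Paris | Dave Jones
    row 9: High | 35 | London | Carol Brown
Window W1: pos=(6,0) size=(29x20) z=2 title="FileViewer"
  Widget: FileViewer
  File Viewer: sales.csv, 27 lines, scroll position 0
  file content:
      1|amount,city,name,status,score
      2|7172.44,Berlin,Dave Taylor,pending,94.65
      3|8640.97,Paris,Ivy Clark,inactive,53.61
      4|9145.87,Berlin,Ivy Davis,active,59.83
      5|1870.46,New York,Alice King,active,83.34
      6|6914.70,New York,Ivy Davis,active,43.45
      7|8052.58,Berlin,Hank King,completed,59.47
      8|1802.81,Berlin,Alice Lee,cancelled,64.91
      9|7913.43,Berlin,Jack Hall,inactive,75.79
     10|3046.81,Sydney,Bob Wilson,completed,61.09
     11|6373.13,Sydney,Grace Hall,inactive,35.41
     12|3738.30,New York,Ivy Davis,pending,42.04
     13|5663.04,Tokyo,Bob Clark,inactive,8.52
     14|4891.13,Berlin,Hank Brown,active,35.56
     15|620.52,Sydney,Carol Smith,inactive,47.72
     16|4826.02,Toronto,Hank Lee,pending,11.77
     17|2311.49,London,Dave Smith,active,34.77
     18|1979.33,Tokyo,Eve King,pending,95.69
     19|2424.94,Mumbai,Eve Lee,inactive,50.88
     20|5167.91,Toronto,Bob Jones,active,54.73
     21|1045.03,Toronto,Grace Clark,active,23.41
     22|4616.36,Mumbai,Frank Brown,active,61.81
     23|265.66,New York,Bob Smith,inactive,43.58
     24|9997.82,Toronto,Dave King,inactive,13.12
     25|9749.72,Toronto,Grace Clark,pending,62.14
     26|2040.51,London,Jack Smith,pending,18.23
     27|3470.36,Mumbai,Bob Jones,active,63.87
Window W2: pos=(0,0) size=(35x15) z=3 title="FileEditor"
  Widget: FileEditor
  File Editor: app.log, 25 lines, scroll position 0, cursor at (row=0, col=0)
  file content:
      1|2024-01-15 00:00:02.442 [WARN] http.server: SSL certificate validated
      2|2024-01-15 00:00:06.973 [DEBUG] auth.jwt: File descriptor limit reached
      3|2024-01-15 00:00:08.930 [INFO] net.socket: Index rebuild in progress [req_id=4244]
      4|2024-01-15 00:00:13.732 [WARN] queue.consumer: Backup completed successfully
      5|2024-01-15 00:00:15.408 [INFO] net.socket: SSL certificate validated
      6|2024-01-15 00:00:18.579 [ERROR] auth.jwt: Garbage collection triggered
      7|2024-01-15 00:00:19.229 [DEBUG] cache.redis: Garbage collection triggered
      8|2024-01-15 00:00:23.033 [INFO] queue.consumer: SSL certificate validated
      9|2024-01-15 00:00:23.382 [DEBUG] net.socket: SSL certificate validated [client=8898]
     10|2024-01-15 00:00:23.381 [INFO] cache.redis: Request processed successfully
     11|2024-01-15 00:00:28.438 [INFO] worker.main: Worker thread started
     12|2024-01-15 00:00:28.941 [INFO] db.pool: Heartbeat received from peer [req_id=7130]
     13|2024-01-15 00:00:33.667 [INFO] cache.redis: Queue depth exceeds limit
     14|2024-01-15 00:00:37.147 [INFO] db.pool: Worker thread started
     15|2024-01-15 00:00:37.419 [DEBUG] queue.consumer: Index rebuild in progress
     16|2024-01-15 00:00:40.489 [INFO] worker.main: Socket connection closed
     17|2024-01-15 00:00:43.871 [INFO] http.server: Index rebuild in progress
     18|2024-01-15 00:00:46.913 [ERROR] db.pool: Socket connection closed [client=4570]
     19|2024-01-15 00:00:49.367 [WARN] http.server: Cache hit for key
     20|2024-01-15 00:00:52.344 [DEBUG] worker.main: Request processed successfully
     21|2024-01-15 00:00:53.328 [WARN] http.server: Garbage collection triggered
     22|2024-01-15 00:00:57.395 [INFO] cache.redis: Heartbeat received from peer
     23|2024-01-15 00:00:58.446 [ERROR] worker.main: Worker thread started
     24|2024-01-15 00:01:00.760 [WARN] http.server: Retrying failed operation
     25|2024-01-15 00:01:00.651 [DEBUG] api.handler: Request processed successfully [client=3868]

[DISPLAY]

━━━━━━━━━━━━━━━━━━━━━━━━━━┓┓       
itor                      ┃┃       
──────────────────────────┨┨       
-15 00:00:02.442 [WARN] h▲┃┃       
-15 00:00:06.973 [DEBUG] █┃┃       
-15 00:00:08.930 [INFO] n░┃┃       
-15 00:00:13.732 [WARN] q░┃┃       
-15 00:00:15.408 [INFO] n░┃┃       
-15 00:00:18.579 [ERROR] ░┃┃       
-15 00:00:19.229 [DEBUG] ░┃┃       
-15 00:00:23.033 [INFO] q░┃┃       
-15 00:00:23.382 [DEBUG] ░┃┃       
-15 00:00:23.381 [INFO] c░┃┃       
-15 00:00:28.438 [INFO] w▼┃┃       
━━━━━━━━━━━━━━━━━━━━━━━━━━┛┃       


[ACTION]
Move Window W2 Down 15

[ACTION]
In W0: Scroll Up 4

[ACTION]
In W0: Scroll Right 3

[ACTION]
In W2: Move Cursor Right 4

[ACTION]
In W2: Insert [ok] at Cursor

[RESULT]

━━━━━━━━━━━━━━━━━━━━━━━━━━┓┓       
itor                      ┃┃       
──────────────────────────┨┨       
01-15 00:00:02.442 [WARN]▲┃┃       
-15 00:00:06.973 [DEBUG] █┃┃       
-15 00:00:08.930 [INFO] n░┃┃       
-15 00:00:13.732 [WARN] q░┃┃       
-15 00:00:15.408 [INFO] n░┃┃       
-15 00:00:18.579 [ERROR] ░┃┃       
-15 00:00:19.229 [DEBUG] ░┃┃       
-15 00:00:23.033 [INFO] q░┃┃       
-15 00:00:23.382 [DEBUG] ░┃┃       
-15 00:00:23.381 [INFO] c░┃┃       
-15 00:00:28.438 [INFO] w▼┃┃       
━━━━━━━━━━━━━━━━━━━━━━━━━━┛┃       


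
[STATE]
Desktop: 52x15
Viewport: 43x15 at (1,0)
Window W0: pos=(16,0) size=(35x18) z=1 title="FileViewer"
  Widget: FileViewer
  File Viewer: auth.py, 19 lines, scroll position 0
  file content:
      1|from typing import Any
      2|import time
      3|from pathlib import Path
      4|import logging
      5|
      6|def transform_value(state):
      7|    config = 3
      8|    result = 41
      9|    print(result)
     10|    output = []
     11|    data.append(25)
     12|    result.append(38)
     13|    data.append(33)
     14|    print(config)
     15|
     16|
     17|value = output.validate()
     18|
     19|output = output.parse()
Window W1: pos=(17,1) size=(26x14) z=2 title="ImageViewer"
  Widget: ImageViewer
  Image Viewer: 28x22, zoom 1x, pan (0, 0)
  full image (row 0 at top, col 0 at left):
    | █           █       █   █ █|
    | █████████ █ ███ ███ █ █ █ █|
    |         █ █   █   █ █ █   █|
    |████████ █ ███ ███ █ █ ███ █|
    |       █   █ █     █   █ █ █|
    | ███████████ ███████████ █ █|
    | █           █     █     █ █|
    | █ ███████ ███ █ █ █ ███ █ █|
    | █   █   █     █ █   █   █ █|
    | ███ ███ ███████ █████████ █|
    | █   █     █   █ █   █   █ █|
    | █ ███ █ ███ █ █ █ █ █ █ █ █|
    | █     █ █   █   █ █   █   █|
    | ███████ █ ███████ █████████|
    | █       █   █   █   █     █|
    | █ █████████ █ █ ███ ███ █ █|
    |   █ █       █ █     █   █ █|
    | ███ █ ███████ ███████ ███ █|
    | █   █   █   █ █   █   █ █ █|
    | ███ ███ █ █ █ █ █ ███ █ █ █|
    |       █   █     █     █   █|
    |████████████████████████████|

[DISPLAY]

               ┏━━━━━━━━━━━━━━━━━━━━━━━━━━━
               ┃┏━━━━━━━━━━━━━━━━━━━━━━━━┓ 
               ┠┃ ImageViewer            ┃─
               ┃┠────────────────────────┨ 
               ┃┃ █           █       █  ┃ 
               ┃┃ █████████ █ ███ ███ █ █┃ 
               ┃┃         █ █   █   █ █ █┃ 
               ┃┃████████ █ ███ ███ █ █ █┃ 
               ┃┃       █   █ █     █   █┃:
               ┃┃ ███████████ ███████████┃ 
               ┃┃ █           █     █    ┃ 
               ┃┃ █ ███████ ███ █ █ █ ███┃ 
               ┃┃ █   █   █     █ █   █  ┃ 
               ┃┃ ███ ███ ███████ ███████┃ 
               ┃┗━━━━━━━━━━━━━━━━━━━━━━━━┛ 


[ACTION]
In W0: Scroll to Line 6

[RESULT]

               ┏━━━━━━━━━━━━━━━━━━━━━━━━━━━
               ┃┏━━━━━━━━━━━━━━━━━━━━━━━━┓ 
               ┠┃ ImageViewer            ┃─
               ┃┠────────────────────────┨:
               ┃┃ █           █       █  ┃ 
               ┃┃ █████████ █ ███ ███ █ █┃ 
               ┃┃         █ █   █   █ █ █┃ 
               ┃┃████████ █ ███ ███ █ █ █┃ 
               ┃┃       █   █ █     █   █┃ 
               ┃┃ ███████████ ███████████┃ 
               ┃┃ █           █     █    ┃ 
               ┃┃ █ ███████ ███ █ █ █ ███┃ 
               ┃┃ █   █   █     █ █   █  ┃ 
               ┃┃ ███ ███ ███████ ███████┃ 
               ┃┗━━━━━━━━━━━━━━━━━━━━━━━━┛ 


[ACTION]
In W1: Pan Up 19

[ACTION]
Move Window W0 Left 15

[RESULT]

┏━━━━━━━━━━━━━━━━━━━━━━━━━━━━━━━━━┓        
┃ FileViewer    ┏━━━━━━━━━━━━━━━━━━━━━━━━┓ 
┠───────────────┃ ImageViewer            ┃ 
┃def transform_v┠────────────────────────┨ 
┃    config = 3 ┃ █           █       █  ┃ 
┃    result = 41┃ █████████ █ ███ ███ █ █┃ 
┃    print(resul┃         █ █   █   █ █ █┃ 
┃    output = []┃████████ █ ███ ███ █ █ █┃ 
┃    data.append┃       █   █ █     █   █┃ 
┃    result.appe┃ ███████████ ███████████┃ 
┃    data.append┃ █           █     █    ┃ 
┃    print(confi┃ █ ███████ ███ █ █ █ ███┃ 
┃               ┃ █   █   █     █ █   █  ┃ 
┃               ┃ ███ ███ ███████ ███████┃ 
┃value = output.┗━━━━━━━━━━━━━━━━━━━━━━━━┛ 


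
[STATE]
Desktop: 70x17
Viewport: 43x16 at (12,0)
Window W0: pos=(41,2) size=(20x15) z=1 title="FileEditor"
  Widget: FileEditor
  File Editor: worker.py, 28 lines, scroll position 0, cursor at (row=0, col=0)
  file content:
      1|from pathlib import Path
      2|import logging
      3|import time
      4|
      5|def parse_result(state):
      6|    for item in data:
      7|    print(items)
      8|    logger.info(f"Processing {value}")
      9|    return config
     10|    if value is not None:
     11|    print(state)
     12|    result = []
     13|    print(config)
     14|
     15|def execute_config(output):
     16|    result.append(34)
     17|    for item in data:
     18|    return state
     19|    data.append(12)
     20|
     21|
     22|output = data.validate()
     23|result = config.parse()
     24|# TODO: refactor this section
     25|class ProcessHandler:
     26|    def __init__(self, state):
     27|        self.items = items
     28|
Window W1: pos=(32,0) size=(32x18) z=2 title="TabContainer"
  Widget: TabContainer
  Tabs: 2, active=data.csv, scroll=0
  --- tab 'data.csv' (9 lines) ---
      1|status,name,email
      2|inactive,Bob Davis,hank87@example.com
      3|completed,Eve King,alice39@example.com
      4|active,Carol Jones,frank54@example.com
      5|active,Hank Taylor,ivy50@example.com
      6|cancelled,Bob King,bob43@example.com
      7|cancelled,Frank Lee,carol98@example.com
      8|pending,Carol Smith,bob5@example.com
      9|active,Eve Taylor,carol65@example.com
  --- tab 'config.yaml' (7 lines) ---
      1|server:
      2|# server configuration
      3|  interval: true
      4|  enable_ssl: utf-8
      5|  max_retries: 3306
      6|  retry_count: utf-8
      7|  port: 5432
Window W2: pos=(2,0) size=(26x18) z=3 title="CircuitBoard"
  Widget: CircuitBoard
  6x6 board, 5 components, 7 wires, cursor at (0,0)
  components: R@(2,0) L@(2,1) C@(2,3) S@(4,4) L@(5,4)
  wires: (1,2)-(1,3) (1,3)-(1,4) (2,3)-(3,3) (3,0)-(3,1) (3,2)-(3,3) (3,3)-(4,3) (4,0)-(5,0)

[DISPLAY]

━━━━━━━━━━━━━━━┓    ┏━━━━━━━━━━━━━━━━━━━━━━
oard           ┃    ┃ TabContainer         
───────────────┨    ┠──────────────────────
3 4 5          ┃    ┃[data.csv]│ config.yam
               ┃    ┃──────────────────────
               ┃    ┃status,name,email     
   · ─ · ─ ·   ┃    ┃inactive,Bob Davis,han
               ┃    ┃completed,Eve King,ali
       C       ┃    ┃active,Carol Jones,fra
       │       ┃    ┃active,Hank Taylor,ivy
   · ─ ·       ┃    ┃cancelled,Bob King,bob
       │       ┃    ┃cancelled,Frank Lee,ca
       ·   S   ┃    ┃pending,Carol Smith,bo
               ┃    ┃active,Eve Taylor,caro
           L   ┃    ┃                      
0,0)           ┃    ┃                      


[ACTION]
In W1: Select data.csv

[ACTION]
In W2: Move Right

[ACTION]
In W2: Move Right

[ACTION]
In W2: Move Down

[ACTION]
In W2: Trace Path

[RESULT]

━━━━━━━━━━━━━━━┓    ┏━━━━━━━━━━━━━━━━━━━━━━
oard           ┃    ┃ TabContainer         
───────────────┨    ┠──────────────────────
3 4 5          ┃    ┃[data.csv]│ config.yam
               ┃    ┃──────────────────────
               ┃    ┃status,name,email     
  [.]─ · ─ ·   ┃    ┃inactive,Bob Davis,han
               ┃    ┃completed,Eve King,ali
       C       ┃    ┃active,Carol Jones,fra
       │       ┃    ┃active,Hank Taylor,ivy
   · ─ ·       ┃    ┃cancelled,Bob King,bob
       │       ┃    ┃cancelled,Frank Lee,ca
       ·   S   ┃    ┃pending,Carol Smith,bo
               ┃    ┃active,Eve Taylor,caro
           L   ┃    ┃                      
1,2)  Trace: Pa┃    ┃                      


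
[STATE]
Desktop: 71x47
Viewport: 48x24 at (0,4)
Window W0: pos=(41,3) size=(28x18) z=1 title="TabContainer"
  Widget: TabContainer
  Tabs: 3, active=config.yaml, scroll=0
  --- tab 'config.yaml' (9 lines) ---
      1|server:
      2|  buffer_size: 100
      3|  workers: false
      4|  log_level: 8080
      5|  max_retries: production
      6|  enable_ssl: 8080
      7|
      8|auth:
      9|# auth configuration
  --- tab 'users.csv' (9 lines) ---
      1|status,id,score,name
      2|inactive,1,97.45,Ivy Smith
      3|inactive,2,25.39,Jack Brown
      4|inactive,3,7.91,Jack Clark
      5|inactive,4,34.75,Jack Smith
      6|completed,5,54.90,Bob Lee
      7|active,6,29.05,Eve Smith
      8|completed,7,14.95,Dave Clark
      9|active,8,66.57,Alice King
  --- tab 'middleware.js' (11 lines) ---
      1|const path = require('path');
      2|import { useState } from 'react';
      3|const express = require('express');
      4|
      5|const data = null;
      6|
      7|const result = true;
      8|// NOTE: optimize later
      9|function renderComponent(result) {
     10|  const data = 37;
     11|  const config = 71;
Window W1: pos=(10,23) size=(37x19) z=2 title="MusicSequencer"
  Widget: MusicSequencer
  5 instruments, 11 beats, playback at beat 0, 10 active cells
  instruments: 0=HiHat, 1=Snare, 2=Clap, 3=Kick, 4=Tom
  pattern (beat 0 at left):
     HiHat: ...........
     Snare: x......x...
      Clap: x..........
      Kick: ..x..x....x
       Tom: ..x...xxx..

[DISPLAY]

                                         ┃ TabCo
                                         ┠──────
                                         ┃[confi
                                         ┃──────
                                         ┃server
                                         ┃  buff
                                         ┃  work
                                         ┃  log_
                                         ┃  max_
                                         ┃  enab
                                         ┃      
                                         ┃auth: 
                                         ┃# auth
                                         ┃      
                                         ┃      
                                         ┃      
                                         ┗━━━━━━
                                                
                                                
          ┏━━━━━━━━━━━━━━━━━━━━━━━━━━━━━━━━━━━┓ 
          ┃ MusicSequencer                    ┃ 
          ┠───────────────────────────────────┨ 
          ┃      ▼1234567890                  ┃ 
          ┃ HiHat···········                  ┃ 


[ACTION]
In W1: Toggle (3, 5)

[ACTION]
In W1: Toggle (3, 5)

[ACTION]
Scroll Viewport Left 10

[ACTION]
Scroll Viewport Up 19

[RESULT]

                                                
                                                
                                                
                                         ┏━━━━━━
                                         ┃ TabCo
                                         ┠──────
                                         ┃[confi
                                         ┃──────
                                         ┃server
                                         ┃  buff
                                         ┃  work
                                         ┃  log_
                                         ┃  max_
                                         ┃  enab
                                         ┃      
                                         ┃auth: 
                                         ┃# auth
                                         ┃      
                                         ┃      
                                         ┃      
                                         ┗━━━━━━
                                                
                                                
          ┏━━━━━━━━━━━━━━━━━━━━━━━━━━━━━━━━━━━┓ 


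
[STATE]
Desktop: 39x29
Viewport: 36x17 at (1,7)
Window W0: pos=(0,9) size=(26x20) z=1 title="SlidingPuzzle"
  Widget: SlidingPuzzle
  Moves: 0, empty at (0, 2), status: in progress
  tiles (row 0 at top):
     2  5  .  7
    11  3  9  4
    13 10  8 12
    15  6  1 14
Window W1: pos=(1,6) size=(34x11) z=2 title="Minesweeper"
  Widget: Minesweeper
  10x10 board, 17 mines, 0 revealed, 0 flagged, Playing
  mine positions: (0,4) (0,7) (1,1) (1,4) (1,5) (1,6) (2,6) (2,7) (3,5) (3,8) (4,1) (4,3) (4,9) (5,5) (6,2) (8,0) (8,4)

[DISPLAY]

┃ Minesweeper                    ┃  
┠────────────────────────────────┨  
┃■■■■■■■■■■                      ┃  
┃■■■■■■■■■■                      ┃  
┃■■■■■■■■■■                      ┃  
┃■■■■■■■■■■                      ┃  
┃■■■■■■■■■■                      ┃  
┃■■■■■■■■■■                      ┃  
┃■■■■■■■■■■                      ┃  
┗━━━━━━━━━━━━━━━━━━━━━━━━━━━━━━━━┛  
│ 13 │ 10 │  8 │ 12 │   ┃           
├────┼────┼────┼────┤   ┃           
│ 15 │  6 │  1 │ 14 │   ┃           
└────┴────┴────┴────┘   ┃           
Moves: 0                ┃           
                        ┃           
                        ┃           


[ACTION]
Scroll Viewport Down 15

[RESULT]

┃■■■■■■■■■■                      ┃  
┃■■■■■■■■■■                      ┃  
┃■■■■■■■■■■                      ┃  
┃■■■■■■■■■■                      ┃  
┗━━━━━━━━━━━━━━━━━━━━━━━━━━━━━━━━┛  
│ 13 │ 10 │  8 │ 12 │   ┃           
├────┼────┼────┼────┤   ┃           
│ 15 │  6 │  1 │ 14 │   ┃           
└────┴────┴────┴────┘   ┃           
Moves: 0                ┃           
                        ┃           
                        ┃           
                        ┃           
                        ┃           
                        ┃           
                        ┃           
━━━━━━━━━━━━━━━━━━━━━━━━┛           


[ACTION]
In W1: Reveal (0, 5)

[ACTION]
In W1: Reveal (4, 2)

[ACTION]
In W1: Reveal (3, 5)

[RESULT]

┃■■■■■✹■■✹■                      ┃  
┃■✹2✹■■■■■✹                      ┃  
┃■■■■■✹■■■■                      ┃  
┃■■✹■■■■■■■                      ┃  
┗━━━━━━━━━━━━━━━━━━━━━━━━━━━━━━━━┛  
│ 13 │ 10 │  8 │ 12 │   ┃           
├────┼────┼────┼────┤   ┃           
│ 15 │  6 │  1 │ 14 │   ┃           
└────┴────┴────┴────┘   ┃           
Moves: 0                ┃           
                        ┃           
                        ┃           
                        ┃           
                        ┃           
                        ┃           
                        ┃           
━━━━━━━━━━━━━━━━━━━━━━━━┛           


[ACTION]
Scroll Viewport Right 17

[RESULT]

■■■■✹■■✹■                      ┃    
✹2✹■■■■■✹                      ┃    
■■■■✹■■■■                      ┃    
■✹■■■■■■■                      ┃    
━━━━━━━━━━━━━━━━━━━━━━━━━━━━━━━┛    
13 │ 10 │  8 │ 12 │   ┃             
───┼────┼────┼────┤   ┃             
15 │  6 │  1 │ 14 │   ┃             
───┴────┴────┴────┘   ┃             
ves: 0                ┃             
                      ┃             
                      ┃             
                      ┃             
                      ┃             
                      ┃             
                      ┃             
━━━━━━━━━━━━━━━━━━━━━━┛             


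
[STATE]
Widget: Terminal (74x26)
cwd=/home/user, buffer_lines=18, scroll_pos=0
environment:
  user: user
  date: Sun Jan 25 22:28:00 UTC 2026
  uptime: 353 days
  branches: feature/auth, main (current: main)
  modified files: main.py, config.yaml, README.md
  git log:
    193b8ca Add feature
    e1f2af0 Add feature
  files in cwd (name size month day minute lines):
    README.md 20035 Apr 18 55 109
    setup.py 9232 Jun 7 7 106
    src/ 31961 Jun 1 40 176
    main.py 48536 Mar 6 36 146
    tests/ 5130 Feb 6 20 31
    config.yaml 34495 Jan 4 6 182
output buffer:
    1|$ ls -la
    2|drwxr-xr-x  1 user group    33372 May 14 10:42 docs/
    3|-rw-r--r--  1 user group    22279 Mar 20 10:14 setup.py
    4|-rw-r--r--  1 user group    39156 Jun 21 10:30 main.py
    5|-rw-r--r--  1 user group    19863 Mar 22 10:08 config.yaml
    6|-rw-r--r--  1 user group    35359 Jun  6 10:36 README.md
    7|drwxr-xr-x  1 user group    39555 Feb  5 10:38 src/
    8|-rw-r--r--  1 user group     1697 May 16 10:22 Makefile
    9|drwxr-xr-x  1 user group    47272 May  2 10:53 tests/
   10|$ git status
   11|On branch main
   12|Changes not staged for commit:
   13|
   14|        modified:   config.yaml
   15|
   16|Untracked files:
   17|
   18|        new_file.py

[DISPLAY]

$ ls -la                                                                  
drwxr-xr-x  1 user group    33372 May 14 10:42 docs/                      
-rw-r--r--  1 user group    22279 Mar 20 10:14 setup.py                   
-rw-r--r--  1 user group    39156 Jun 21 10:30 main.py                    
-rw-r--r--  1 user group    19863 Mar 22 10:08 config.yaml                
-rw-r--r--  1 user group    35359 Jun  6 10:36 README.md                  
drwxr-xr-x  1 user group    39555 Feb  5 10:38 src/                       
-rw-r--r--  1 user group     1697 May 16 10:22 Makefile                   
drwxr-xr-x  1 user group    47272 May  2 10:53 tests/                     
$ git status                                                              
On branch main                                                            
Changes not staged for commit:                                            
                                                                          
        modified:   config.yaml                                           
                                                                          
Untracked files:                                                          
                                                                          
        new_file.py                                                       
$ █                                                                       
                                                                          
                                                                          
                                                                          
                                                                          
                                                                          
                                                                          
                                                                          


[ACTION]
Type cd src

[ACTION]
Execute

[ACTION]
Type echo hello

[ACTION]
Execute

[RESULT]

$ ls -la                                                                  
drwxr-xr-x  1 user group    33372 May 14 10:42 docs/                      
-rw-r--r--  1 user group    22279 Mar 20 10:14 setup.py                   
-rw-r--r--  1 user group    39156 Jun 21 10:30 main.py                    
-rw-r--r--  1 user group    19863 Mar 22 10:08 config.yaml                
-rw-r--r--  1 user group    35359 Jun  6 10:36 README.md                  
drwxr-xr-x  1 user group    39555 Feb  5 10:38 src/                       
-rw-r--r--  1 user group     1697 May 16 10:22 Makefile                   
drwxr-xr-x  1 user group    47272 May  2 10:53 tests/                     
$ git status                                                              
On branch main                                                            
Changes not staged for commit:                                            
                                                                          
        modified:   config.yaml                                           
                                                                          
Untracked files:                                                          
                                                                          
        new_file.py                                                       
$ cd src                                                                  
                                                                          
$ echo hello                                                              
hello                                                                     
$ █                                                                       
                                                                          
                                                                          
                                                                          


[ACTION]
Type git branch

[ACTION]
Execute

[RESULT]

$ ls -la                                                                  
drwxr-xr-x  1 user group    33372 May 14 10:42 docs/                      
-rw-r--r--  1 user group    22279 Mar 20 10:14 setup.py                   
-rw-r--r--  1 user group    39156 Jun 21 10:30 main.py                    
-rw-r--r--  1 user group    19863 Mar 22 10:08 config.yaml                
-rw-r--r--  1 user group    35359 Jun  6 10:36 README.md                  
drwxr-xr-x  1 user group    39555 Feb  5 10:38 src/                       
-rw-r--r--  1 user group     1697 May 16 10:22 Makefile                   
drwxr-xr-x  1 user group    47272 May  2 10:53 tests/                     
$ git status                                                              
On branch main                                                            
Changes not staged for commit:                                            
                                                                          
        modified:   config.yaml                                           
                                                                          
Untracked files:                                                          
                                                                          
        new_file.py                                                       
$ cd src                                                                  
                                                                          
$ echo hello                                                              
hello                                                                     
$ git branch                                                              
  feature/auth                                                            
* main                                                                    
$ █                                                                       
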